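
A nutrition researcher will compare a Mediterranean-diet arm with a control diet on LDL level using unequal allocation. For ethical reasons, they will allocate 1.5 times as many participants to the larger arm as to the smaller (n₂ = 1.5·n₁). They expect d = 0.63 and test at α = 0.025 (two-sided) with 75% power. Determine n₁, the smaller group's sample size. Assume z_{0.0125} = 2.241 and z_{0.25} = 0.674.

With allocation ratio k = n₂/n₁ = 1.5, Var(x̄₁−x̄₂) = σ²(1/n₁ + 1/(k·n₁)) = σ²·(k+1)/(k·n₁).
So n₁ = (1 + 1/k)·((z_{α/2} + z_β)/d)² = 1.667 × (2.915/0.63)².
n₁ = 1.667 × 21.41 = 35.7.
Round up: n₁ = 36, giving n₂ = 1.5 × 36 = 54.

n₁ = 36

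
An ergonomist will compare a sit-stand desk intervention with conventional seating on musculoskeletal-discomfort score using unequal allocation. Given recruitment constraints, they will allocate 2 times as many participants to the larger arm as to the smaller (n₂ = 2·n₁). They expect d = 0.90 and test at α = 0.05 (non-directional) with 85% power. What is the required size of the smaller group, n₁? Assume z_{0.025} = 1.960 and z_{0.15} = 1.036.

With allocation ratio k = n₂/n₁ = 2, Var(x̄₁−x̄₂) = σ²(1/n₁ + 1/(k·n₁)) = σ²·(k+1)/(k·n₁).
So n₁ = (1 + 1/k)·((z_{α/2} + z_β)/d)² = 1.500 × (2.996/0.90)².
n₁ = 1.500 × 11.08 = 16.6.
Round up: n₁ = 17, giving n₂ = 2 × 17 = 34.

n₁ = 17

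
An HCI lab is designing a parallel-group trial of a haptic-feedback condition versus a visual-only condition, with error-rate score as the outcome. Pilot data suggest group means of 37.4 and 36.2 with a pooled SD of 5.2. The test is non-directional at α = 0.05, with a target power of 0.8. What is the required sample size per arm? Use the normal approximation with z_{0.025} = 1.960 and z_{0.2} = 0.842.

Cohen's d = |M₁ − M₂| / SD_pooled = |37.4 − 36.2| / 5.2 = 1.2 / 5.2 = 0.231.
For two independent groups with equal n: n = 2·((z_{α/2} + z_β) / d)².
z_{α/2} + z_β = 1.960 + 0.842 = 2.802.
n = 2 × (2.802 / 0.231)² = 2 × 12.130² = 2 × 147.13 = 294.3.
Round up to the next whole participant.

n = 295 per group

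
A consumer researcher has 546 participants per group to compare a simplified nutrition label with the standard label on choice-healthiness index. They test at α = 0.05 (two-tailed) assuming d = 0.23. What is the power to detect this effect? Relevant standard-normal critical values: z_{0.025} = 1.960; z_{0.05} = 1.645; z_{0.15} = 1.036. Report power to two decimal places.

power ≈ 0.97

For two equal groups, power = Φ(d·√(n/2) − z_{α/2}).
d·√(n/2) = 0.23 × √(546/2) = 0.23 × 16.523 = 3.800.
z_β = 3.800 − 1.960 = 1.840.
Power = Φ(1.840) = 0.967.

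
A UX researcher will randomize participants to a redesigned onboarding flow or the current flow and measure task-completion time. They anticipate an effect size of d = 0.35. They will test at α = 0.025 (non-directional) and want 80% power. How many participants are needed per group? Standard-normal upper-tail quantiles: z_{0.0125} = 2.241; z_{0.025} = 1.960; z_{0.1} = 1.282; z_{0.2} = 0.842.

For two independent groups with equal n: n = 2·((z_{α/2} + z_β) / d)².
z_{α/2} + z_β = 2.241 + 0.842 = 3.083.
n = 2 × (3.083 / 0.35)² = 2 × 8.809² = 2 × 77.59 = 155.2.
Round up to the next whole participant.

n = 156 per group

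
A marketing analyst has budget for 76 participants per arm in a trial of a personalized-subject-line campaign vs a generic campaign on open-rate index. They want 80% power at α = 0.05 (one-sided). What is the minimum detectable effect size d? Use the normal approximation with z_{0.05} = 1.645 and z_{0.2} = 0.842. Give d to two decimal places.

For two independent groups of n = 76 each: d_min = (z_{α} + z_β)·√(2/n).
z-sum = 1.645 + 0.842 = 2.487.
d_min = 2.487 × √(2/76) = 2.487 × 0.1622 = 0.403.

d_min ≈ 0.40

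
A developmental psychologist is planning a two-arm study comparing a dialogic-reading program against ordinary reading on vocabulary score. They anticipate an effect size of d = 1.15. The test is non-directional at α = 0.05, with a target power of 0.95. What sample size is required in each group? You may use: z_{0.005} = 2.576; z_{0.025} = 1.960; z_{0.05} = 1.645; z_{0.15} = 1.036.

n = 20 per group

For two independent groups with equal n: n = 2·((z_{α/2} + z_β) / d)².
z_{α/2} + z_β = 1.960 + 1.645 = 3.605.
n = 2 × (3.605 / 1.15)² = 2 × 3.135² = 2 × 9.83 = 19.7.
Round up to the next whole participant.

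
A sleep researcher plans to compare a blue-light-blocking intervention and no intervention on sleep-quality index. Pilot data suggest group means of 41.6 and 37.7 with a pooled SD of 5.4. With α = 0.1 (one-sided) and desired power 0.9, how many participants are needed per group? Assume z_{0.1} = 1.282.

Cohen's d = |M₁ − M₂| / SD_pooled = |41.6 − 37.7| / 5.4 = 3.9 / 5.4 = 0.722.
For two independent groups with equal n: n = 2·((z_{α} + z_β) / d)².
z_{α} + z_β = 1.282 + 1.282 = 2.564.
n = 2 × (2.564 / 0.722)² = 2 × 3.551² = 2 × 12.61 = 25.2.
Round up to the next whole participant.

n = 26 per group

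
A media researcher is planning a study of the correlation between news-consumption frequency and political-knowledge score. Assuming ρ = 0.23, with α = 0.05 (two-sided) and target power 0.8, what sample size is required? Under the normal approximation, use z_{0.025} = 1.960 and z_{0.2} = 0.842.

n = 147

Fisher's z: C = ½·ln((1+r)/(1−r)) = ½·ln(1.5974) = 0.2342.
n = ((z_{α/2} + z_β)/C)² + 3.
(1.960 + 0.842) / 0.2342 = 2.802 / 0.2342 = 11.964.
n = 11.964² + 3 = 143.14 + 3 = 146.1.
Round up.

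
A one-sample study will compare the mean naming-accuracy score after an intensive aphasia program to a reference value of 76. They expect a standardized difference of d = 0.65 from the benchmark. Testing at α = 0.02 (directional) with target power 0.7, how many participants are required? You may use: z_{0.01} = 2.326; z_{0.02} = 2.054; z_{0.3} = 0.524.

For a one-sample test: n = ((z_{α} + z_β) / d)².
z_{α} + z_β = 2.054 + 0.524 = 2.578.
n = (2.578 / 0.65)² = 3.966² = 15.73.
Round up.

n = 16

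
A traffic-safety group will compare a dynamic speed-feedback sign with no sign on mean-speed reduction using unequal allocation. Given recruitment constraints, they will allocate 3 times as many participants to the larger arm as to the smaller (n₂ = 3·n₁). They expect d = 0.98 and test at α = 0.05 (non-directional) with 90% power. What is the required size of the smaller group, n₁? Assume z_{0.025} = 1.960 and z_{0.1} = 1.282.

n₁ = 15

With allocation ratio k = n₂/n₁ = 3, Var(x̄₁−x̄₂) = σ²(1/n₁ + 1/(k·n₁)) = σ²·(k+1)/(k·n₁).
So n₁ = (1 + 1/k)·((z_{α/2} + z_β)/d)² = 1.333 × (3.242/0.98)².
n₁ = 1.333 × 10.94 = 14.6.
Round up: n₁ = 15, giving n₂ = 3 × 15 = 45.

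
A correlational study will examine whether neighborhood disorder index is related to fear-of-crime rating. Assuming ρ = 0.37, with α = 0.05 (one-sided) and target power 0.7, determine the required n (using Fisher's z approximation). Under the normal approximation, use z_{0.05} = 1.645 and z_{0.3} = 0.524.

n = 35

Fisher's z: C = ½·ln((1+r)/(1−r)) = ½·ln(2.1746) = 0.3884.
n = ((z_{α} + z_β)/C)² + 3.
(1.645 + 0.524) / 0.3884 = 2.169 / 0.3884 = 5.584.
n = 5.584² + 3 = 31.19 + 3 = 34.2.
Round up.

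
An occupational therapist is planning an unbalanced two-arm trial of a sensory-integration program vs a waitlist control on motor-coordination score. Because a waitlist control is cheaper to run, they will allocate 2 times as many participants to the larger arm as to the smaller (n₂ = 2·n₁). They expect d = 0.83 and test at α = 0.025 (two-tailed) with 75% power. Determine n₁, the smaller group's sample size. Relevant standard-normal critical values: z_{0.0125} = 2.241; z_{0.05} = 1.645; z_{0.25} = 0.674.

n₁ = 19

With allocation ratio k = n₂/n₁ = 2, Var(x̄₁−x̄₂) = σ²(1/n₁ + 1/(k·n₁)) = σ²·(k+1)/(k·n₁).
So n₁ = (1 + 1/k)·((z_{α/2} + z_β)/d)² = 1.500 × (2.915/0.83)².
n₁ = 1.500 × 12.33 = 18.5.
Round up: n₁ = 19, giving n₂ = 2 × 19 = 38.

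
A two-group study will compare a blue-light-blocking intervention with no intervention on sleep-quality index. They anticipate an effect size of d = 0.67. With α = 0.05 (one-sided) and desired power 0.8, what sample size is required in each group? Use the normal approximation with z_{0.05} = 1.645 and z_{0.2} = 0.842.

For two independent groups with equal n: n = 2·((z_{α} + z_β) / d)².
z_{α} + z_β = 1.645 + 0.842 = 2.487.
n = 2 × (2.487 / 0.67)² = 2 × 3.712² = 2 × 13.78 = 27.6.
Round up to the next whole participant.

n = 28 per group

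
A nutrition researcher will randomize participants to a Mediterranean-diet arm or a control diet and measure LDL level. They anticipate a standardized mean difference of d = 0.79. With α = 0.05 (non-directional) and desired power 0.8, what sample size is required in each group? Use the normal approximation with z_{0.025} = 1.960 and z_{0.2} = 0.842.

For two independent groups with equal n: n = 2·((z_{α/2} + z_β) / d)².
z_{α/2} + z_β = 1.960 + 0.842 = 2.802.
n = 2 × (2.802 / 0.79)² = 2 × 3.547² = 2 × 12.58 = 25.2.
Round up to the next whole participant.

n = 26 per group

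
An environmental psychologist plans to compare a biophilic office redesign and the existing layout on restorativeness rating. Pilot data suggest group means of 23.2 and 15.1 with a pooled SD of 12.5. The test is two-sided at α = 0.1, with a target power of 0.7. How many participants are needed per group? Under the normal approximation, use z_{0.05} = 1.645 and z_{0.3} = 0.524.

Cohen's d = |M₁ − M₂| / SD_pooled = |23.2 − 15.1| / 12.5 = 8.1 / 12.5 = 0.648.
For two independent groups with equal n: n = 2·((z_{α/2} + z_β) / d)².
z_{α/2} + z_β = 1.645 + 0.524 = 2.169.
n = 2 × (2.169 / 0.648)² = 2 × 3.347² = 2 × 11.20 = 22.4.
Round up to the next whole participant.

n = 23 per group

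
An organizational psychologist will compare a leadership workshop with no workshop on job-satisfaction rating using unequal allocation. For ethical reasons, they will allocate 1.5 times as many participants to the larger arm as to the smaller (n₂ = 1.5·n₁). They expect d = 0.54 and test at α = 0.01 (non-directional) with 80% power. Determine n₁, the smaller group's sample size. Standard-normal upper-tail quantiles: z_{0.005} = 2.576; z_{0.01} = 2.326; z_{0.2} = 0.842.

n₁ = 67

With allocation ratio k = n₂/n₁ = 1.5, Var(x̄₁−x̄₂) = σ²(1/n₁ + 1/(k·n₁)) = σ²·(k+1)/(k·n₁).
So n₁ = (1 + 1/k)·((z_{α/2} + z_β)/d)² = 1.667 × (3.418/0.54)².
n₁ = 1.667 × 40.06 = 66.8.
Round up: n₁ = 67, giving n₂ = ⌈1.5 × 67⌉ = ⌈100.5⌉ = 101.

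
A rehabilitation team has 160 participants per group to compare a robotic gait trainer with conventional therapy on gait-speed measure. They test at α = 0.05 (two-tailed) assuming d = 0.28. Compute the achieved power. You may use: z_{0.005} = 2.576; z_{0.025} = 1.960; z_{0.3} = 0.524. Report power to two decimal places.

For two equal groups, power = Φ(d·√(n/2) − z_{α/2}).
d·√(n/2) = 0.28 × √(160/2) = 0.28 × 8.944 = 2.504.
z_β = 2.504 − 1.960 = 0.544.
Power = Φ(0.544) = 0.707.

power ≈ 0.71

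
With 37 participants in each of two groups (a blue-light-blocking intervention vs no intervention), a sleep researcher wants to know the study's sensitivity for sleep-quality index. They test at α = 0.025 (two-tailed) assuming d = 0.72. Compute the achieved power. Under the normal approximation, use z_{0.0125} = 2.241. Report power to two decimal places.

power ≈ 0.80

For two equal groups, power = Φ(d·√(n/2) − z_{α/2}).
d·√(n/2) = 0.72 × √(37/2) = 0.72 × 4.301 = 3.097.
z_β = 3.097 − 2.241 = 0.856.
Power = Φ(0.856) = 0.804.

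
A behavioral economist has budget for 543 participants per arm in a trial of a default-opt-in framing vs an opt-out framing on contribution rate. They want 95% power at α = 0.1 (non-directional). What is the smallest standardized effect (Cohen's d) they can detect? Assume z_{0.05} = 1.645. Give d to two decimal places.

For two independent groups of n = 543 each: d_min = (z_{α/2} + z_β)·√(2/n).
z-sum = 1.645 + 1.645 = 3.290.
d_min = 3.290 × √(2/543) = 3.290 × 0.0607 = 0.200.

d_min ≈ 0.20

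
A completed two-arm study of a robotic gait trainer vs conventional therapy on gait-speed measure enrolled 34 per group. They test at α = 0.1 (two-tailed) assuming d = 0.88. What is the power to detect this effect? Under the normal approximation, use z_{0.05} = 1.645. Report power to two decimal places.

power ≈ 0.98

For two equal groups, power = Φ(d·√(n/2) − z_{α/2}).
d·√(n/2) = 0.88 × √(34/2) = 0.88 × 4.123 = 3.628.
z_β = 3.628 − 1.645 = 1.983.
Power = Φ(1.983) = 0.976.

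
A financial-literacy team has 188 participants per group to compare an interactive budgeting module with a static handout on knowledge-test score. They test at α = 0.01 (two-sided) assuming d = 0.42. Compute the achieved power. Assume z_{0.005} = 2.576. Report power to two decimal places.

For two equal groups, power = Φ(d·√(n/2) − z_{α/2}).
d·√(n/2) = 0.42 × √(188/2) = 0.42 × 9.695 = 4.072.
z_β = 4.072 − 2.576 = 1.496.
Power = Φ(1.496) = 0.933.

power ≈ 0.93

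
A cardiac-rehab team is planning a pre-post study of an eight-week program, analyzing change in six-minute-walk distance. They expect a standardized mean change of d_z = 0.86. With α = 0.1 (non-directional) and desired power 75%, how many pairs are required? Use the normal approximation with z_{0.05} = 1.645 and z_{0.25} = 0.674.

n = 8 pairs

For a paired (one-sample on differences) test: n = ((z_{α/2} + z_β) / d)².
z_{α/2} + z_β = 1.645 + 0.674 = 2.319.
n = (2.319 / 0.86)² = 2.697² = 7.27.
Round up.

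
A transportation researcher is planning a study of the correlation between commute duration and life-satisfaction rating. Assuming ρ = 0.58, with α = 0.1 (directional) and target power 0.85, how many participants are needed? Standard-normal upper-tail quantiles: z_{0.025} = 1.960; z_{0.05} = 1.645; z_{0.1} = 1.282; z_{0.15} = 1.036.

n = 16

Fisher's z: C = ½·ln((1+r)/(1−r)) = ½·ln(3.7619) = 0.6625.
n = ((z_{α} + z_β)/C)² + 3.
(1.282 + 1.036) / 0.6625 = 2.318 / 0.6625 = 3.499.
n = 3.499² + 3 = 12.24 + 3 = 15.2.
Round up.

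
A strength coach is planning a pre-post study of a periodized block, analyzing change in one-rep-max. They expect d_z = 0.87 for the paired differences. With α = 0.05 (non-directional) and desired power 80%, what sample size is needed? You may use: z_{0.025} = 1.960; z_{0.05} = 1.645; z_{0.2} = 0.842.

For a paired (one-sample on differences) test: n = ((z_{α/2} + z_β) / d)².
z_{α/2} + z_β = 1.960 + 0.842 = 2.802.
n = (2.802 / 0.87)² = 3.221² = 10.37.
Round up.

n = 11 pairs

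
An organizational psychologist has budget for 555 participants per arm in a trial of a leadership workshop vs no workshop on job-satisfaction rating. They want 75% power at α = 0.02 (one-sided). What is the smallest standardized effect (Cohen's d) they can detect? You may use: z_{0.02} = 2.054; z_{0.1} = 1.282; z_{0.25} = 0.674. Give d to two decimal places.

For two independent groups of n = 555 each: d_min = (z_{α} + z_β)·√(2/n).
z-sum = 2.054 + 0.674 = 2.728.
d_min = 2.728 × √(2/555) = 2.728 × 0.0600 = 0.164.

d_min ≈ 0.16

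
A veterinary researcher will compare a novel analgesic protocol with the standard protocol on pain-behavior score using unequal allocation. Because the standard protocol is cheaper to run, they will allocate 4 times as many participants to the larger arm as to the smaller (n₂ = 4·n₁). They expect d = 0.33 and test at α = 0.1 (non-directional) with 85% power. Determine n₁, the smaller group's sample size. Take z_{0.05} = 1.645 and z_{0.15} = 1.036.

With allocation ratio k = n₂/n₁ = 4, Var(x̄₁−x̄₂) = σ²(1/n₁ + 1/(k·n₁)) = σ²·(k+1)/(k·n₁).
So n₁ = (1 + 1/k)·((z_{α/2} + z_β)/d)² = 1.250 × (2.681/0.33)².
n₁ = 1.250 × 66.00 = 82.5.
Round up: n₁ = 83, giving n₂ = 4 × 83 = 332.

n₁ = 83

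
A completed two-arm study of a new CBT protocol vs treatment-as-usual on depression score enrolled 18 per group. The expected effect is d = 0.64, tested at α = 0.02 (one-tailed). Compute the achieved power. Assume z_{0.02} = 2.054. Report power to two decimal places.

power ≈ 0.45

For two equal groups, power = Φ(d·√(n/2) − z_{α}).
d·√(n/2) = 0.64 × √(18/2) = 0.64 × 3.000 = 1.920.
z_β = 1.920 − 2.054 = -0.134.
Power = Φ(-0.134) = 0.447.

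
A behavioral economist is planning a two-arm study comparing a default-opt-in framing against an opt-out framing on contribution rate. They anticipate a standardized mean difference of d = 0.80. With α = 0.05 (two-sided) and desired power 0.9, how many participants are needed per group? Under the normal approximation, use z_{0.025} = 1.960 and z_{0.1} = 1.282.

For two independent groups with equal n: n = 2·((z_{α/2} + z_β) / d)².
z_{α/2} + z_β = 1.960 + 1.282 = 3.242.
n = 2 × (3.242 / 0.80)² = 2 × 4.052² = 2 × 16.42 = 32.8.
Round up to the next whole participant.

n = 33 per group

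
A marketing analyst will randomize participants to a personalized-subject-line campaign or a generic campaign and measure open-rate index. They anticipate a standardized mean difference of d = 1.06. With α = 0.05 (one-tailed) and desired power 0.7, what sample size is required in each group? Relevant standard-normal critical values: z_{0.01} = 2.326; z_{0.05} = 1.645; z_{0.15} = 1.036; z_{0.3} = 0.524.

n = 9 per group

For two independent groups with equal n: n = 2·((z_{α} + z_β) / d)².
z_{α} + z_β = 1.645 + 0.524 = 2.169.
n = 2 × (2.169 / 1.06)² = 2 × 2.046² = 2 × 4.19 = 8.4.
Round up to the next whole participant.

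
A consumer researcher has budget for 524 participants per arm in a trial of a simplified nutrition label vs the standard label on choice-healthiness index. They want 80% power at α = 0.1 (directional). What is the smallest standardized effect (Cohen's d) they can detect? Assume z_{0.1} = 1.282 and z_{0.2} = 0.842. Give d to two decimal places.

d_min ≈ 0.13

For two independent groups of n = 524 each: d_min = (z_{α} + z_β)·√(2/n).
z-sum = 1.282 + 0.842 = 2.124.
d_min = 2.124 × √(2/524) = 2.124 × 0.0618 = 0.131.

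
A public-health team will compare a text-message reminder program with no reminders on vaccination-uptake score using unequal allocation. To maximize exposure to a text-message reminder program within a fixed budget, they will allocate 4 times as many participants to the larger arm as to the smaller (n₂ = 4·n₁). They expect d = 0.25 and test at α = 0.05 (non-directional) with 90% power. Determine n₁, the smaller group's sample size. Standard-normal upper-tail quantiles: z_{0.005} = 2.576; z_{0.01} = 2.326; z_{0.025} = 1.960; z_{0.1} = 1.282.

With allocation ratio k = n₂/n₁ = 4, Var(x̄₁−x̄₂) = σ²(1/n₁ + 1/(k·n₁)) = σ²·(k+1)/(k·n₁).
So n₁ = (1 + 1/k)·((z_{α/2} + z_β)/d)² = 1.250 × (3.242/0.25)².
n₁ = 1.250 × 168.17 = 210.2.
Round up: n₁ = 211, giving n₂ = 4 × 211 = 844.

n₁ = 211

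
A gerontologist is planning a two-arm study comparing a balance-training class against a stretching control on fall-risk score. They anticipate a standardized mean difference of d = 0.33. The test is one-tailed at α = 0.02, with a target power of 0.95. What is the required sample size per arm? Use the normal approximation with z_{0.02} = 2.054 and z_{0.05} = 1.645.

n = 252 per group

For two independent groups with equal n: n = 2·((z_{α} + z_β) / d)².
z_{α} + z_β = 2.054 + 1.645 = 3.699.
n = 2 × (3.699 / 0.33)² = 2 × 11.209² = 2 × 125.64 = 251.3.
Round up to the next whole participant.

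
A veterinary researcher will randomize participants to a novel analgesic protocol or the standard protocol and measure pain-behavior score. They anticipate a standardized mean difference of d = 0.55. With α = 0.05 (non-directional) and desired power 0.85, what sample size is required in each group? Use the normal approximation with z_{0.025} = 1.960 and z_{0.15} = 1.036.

n = 60 per group

For two independent groups with equal n: n = 2·((z_{α/2} + z_β) / d)².
z_{α/2} + z_β = 1.960 + 1.036 = 2.996.
n = 2 × (2.996 / 0.55)² = 2 × 5.447² = 2 × 29.67 = 59.3.
Round up to the next whole participant.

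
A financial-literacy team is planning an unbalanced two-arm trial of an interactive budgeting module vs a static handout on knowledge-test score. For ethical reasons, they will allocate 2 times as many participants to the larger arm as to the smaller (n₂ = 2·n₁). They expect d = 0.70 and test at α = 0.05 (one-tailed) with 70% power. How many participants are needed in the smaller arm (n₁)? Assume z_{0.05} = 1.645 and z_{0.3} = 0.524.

With allocation ratio k = n₂/n₁ = 2, Var(x̄₁−x̄₂) = σ²(1/n₁ + 1/(k·n₁)) = σ²·(k+1)/(k·n₁).
So n₁ = (1 + 1/k)·((z_{α} + z_β)/d)² = 1.500 × (2.169/0.70)².
n₁ = 1.500 × 9.60 = 14.4.
Round up: n₁ = 15, giving n₂ = 2 × 15 = 30.

n₁ = 15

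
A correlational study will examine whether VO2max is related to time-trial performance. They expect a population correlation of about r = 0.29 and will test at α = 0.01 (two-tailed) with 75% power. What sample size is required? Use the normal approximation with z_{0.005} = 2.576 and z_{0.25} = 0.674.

Fisher's z: C = ½·ln((1+r)/(1−r)) = ½·ln(1.8169) = 0.2986.
n = ((z_{α/2} + z_β)/C)² + 3.
(2.576 + 0.674) / 0.2986 = 3.250 / 0.2986 = 10.884.
n = 10.884² + 3 = 118.46 + 3 = 121.5.
Round up.

n = 122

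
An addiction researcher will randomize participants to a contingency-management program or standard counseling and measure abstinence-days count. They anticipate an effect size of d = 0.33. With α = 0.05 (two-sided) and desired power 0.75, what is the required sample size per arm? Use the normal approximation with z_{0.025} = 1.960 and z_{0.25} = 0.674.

For two independent groups with equal n: n = 2·((z_{α/2} + z_β) / d)².
z_{α/2} + z_β = 1.960 + 0.674 = 2.634.
n = 2 × (2.634 / 0.33)² = 2 × 7.982² = 2 × 63.71 = 127.4.
Round up to the next whole participant.

n = 128 per group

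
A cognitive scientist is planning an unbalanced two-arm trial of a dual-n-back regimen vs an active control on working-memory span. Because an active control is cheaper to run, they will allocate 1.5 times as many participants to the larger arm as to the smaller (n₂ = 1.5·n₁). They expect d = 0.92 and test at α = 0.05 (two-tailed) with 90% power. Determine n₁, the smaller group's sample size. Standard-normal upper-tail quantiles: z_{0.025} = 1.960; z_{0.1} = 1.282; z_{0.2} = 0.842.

n₁ = 21

With allocation ratio k = n₂/n₁ = 1.5, Var(x̄₁−x̄₂) = σ²(1/n₁ + 1/(k·n₁)) = σ²·(k+1)/(k·n₁).
So n₁ = (1 + 1/k)·((z_{α/2} + z_β)/d)² = 1.667 × (3.242/0.92)².
n₁ = 1.667 × 12.42 = 20.7.
Round up: n₁ = 21, giving n₂ = ⌈1.5 × 21⌉ = ⌈31.5⌉ = 32.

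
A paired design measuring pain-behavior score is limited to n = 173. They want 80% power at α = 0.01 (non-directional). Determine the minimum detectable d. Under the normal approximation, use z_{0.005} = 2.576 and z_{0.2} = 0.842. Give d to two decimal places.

For a single sample (or paired design) of n = 173: d_min = (z_{α/2} + z_β)/√n.
z-sum = 2.576 + 0.842 = 3.418.
d_min = 3.418 / √173 = 3.418 / 13.153 = 0.260.

d_min ≈ 0.26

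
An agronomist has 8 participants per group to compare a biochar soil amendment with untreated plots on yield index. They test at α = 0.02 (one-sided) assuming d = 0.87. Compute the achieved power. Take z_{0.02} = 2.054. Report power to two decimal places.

For two equal groups, power = Φ(d·√(n/2) − z_{α}).
d·√(n/2) = 0.87 × √(8/2) = 0.87 × 2.000 = 1.740.
z_β = 1.740 − 2.054 = -0.314.
Power = Φ(-0.314) = 0.377.

power ≈ 0.38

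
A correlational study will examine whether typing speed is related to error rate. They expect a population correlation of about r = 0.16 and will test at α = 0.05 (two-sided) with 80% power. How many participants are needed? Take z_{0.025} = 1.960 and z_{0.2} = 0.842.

Fisher's z: C = ½·ln((1+r)/(1−r)) = ½·ln(1.3810) = 0.1614.
n = ((z_{α/2} + z_β)/C)² + 3.
(1.960 + 0.842) / 0.1614 = 2.802 / 0.1614 = 17.361.
n = 17.361² + 3 = 301.39 + 3 = 304.4.
Round up.

n = 305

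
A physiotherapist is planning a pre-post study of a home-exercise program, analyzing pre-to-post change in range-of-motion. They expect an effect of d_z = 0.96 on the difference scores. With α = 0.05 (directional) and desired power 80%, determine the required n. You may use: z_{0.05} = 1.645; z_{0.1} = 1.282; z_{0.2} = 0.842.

n = 7 pairs

For a paired (one-sample on differences) test: n = ((z_{α} + z_β) / d)².
z_{α} + z_β = 1.645 + 0.842 = 2.487.
n = (2.487 / 0.96)² = 2.591² = 6.71.
Round up.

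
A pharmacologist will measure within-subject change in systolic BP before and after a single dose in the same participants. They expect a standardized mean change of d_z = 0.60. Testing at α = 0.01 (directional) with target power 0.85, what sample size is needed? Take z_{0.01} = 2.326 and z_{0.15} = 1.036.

n = 32 pairs

For a paired (one-sample on differences) test: n = ((z_{α} + z_β) / d)².
z_{α} + z_β = 2.326 + 1.036 = 3.362.
n = (3.362 / 0.60)² = 5.603² = 31.40.
Round up.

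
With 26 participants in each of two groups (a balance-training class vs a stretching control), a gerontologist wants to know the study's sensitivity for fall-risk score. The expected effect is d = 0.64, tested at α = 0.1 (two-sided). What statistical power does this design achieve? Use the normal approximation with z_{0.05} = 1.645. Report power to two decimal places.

For two equal groups, power = Φ(d·√(n/2) − z_{α/2}).
d·√(n/2) = 0.64 × √(26/2) = 0.64 × 3.606 = 2.308.
z_β = 2.308 − 1.645 = 0.663.
Power = Φ(0.663) = 0.746.

power ≈ 0.75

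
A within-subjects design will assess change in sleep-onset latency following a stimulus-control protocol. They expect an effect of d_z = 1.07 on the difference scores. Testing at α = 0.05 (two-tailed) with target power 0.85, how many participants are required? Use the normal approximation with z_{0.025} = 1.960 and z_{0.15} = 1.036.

For a paired (one-sample on differences) test: n = ((z_{α/2} + z_β) / d)².
z_{α/2} + z_β = 1.960 + 1.036 = 2.996.
n = (2.996 / 1.07)² = 2.800² = 7.84.
Round up.

n = 8 pairs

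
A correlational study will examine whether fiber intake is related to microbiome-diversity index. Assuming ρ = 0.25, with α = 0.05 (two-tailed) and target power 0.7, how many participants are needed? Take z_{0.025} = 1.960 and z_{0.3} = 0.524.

n = 98

Fisher's z: C = ½·ln((1+r)/(1−r)) = ½·ln(1.6667) = 0.2554.
n = ((z_{α/2} + z_β)/C)² + 3.
(1.960 + 0.524) / 0.2554 = 2.484 / 0.2554 = 9.726.
n = 9.726² + 3 = 94.59 + 3 = 97.6.
Round up.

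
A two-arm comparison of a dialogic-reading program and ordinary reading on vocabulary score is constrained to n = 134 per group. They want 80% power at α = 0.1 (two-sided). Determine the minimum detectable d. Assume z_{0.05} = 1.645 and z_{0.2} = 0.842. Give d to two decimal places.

For two independent groups of n = 134 each: d_min = (z_{α/2} + z_β)·√(2/n).
z-sum = 1.645 + 0.842 = 2.487.
d_min = 2.487 × √(2/134) = 2.487 × 0.1222 = 0.304.

d_min ≈ 0.30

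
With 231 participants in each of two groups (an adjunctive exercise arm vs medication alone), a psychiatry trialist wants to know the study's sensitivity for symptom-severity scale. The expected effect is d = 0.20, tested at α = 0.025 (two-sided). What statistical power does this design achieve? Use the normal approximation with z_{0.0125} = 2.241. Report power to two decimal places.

For two equal groups, power = Φ(d·√(n/2) − z_{α/2}).
d·√(n/2) = 0.20 × √(231/2) = 0.20 × 10.747 = 2.149.
z_β = 2.149 − 2.241 = -0.092.
Power = Φ(-0.092) = 0.464.

power ≈ 0.46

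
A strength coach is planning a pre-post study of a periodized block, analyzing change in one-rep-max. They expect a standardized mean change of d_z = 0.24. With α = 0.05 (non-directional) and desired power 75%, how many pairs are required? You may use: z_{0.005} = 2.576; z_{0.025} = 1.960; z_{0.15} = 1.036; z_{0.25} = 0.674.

For a paired (one-sample on differences) test: n = ((z_{α/2} + z_β) / d)².
z_{α/2} + z_β = 1.960 + 0.674 = 2.634.
n = (2.634 / 0.24)² = 10.975² = 120.45.
Round up.

n = 121 pairs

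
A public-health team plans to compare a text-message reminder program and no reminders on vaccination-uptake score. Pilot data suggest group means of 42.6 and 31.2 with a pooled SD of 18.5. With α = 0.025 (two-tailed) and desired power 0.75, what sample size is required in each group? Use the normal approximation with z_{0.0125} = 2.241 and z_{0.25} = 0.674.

n = 45 per group

Cohen's d = |M₁ − M₂| / SD_pooled = |42.6 − 31.2| / 18.5 = 11.4 / 18.5 = 0.616.
For two independent groups with equal n: n = 2·((z_{α/2} + z_β) / d)².
z_{α/2} + z_β = 2.241 + 0.674 = 2.915.
n = 2 × (2.915 / 0.616)² = 2 × 4.732² = 2 × 22.39 = 44.8.
Round up to the next whole participant.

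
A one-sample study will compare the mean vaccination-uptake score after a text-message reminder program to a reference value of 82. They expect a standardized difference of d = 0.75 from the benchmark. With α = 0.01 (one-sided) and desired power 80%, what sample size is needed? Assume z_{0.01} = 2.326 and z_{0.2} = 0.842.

n = 18

For a one-sample test: n = ((z_{α} + z_β) / d)².
z_{α} + z_β = 2.326 + 0.842 = 3.168.
n = (3.168 / 0.75)² = 4.224² = 17.84.
Round up.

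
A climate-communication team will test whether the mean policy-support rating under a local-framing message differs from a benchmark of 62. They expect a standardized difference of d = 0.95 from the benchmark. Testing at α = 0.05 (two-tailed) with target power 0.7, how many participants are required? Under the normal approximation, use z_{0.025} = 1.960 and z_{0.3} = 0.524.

For a one-sample test: n = ((z_{α/2} + z_β) / d)².
z_{α/2} + z_β = 1.960 + 0.524 = 2.484.
n = (2.484 / 0.95)² = 2.615² = 6.84.
Round up.

n = 7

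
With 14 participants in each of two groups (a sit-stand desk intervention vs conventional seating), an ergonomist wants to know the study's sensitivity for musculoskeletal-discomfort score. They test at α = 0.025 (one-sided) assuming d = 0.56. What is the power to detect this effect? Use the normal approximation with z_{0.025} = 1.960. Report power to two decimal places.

power ≈ 0.32

For two equal groups, power = Φ(d·√(n/2) − z_{α}).
d·√(n/2) = 0.56 × √(14/2) = 0.56 × 2.646 = 1.482.
z_β = 1.482 − 1.960 = -0.478.
Power = Φ(-0.478) = 0.316.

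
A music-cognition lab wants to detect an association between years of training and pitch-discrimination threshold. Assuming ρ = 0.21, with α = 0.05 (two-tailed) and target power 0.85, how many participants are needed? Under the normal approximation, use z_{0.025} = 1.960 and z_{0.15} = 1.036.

n = 201

Fisher's z: C = ½·ln((1+r)/(1−r)) = ½·ln(1.5316) = 0.2132.
n = ((z_{α/2} + z_β)/C)² + 3.
(1.960 + 1.036) / 0.2132 = 2.996 / 0.2132 = 14.053.
n = 14.053² + 3 = 197.47 + 3 = 200.5.
Round up.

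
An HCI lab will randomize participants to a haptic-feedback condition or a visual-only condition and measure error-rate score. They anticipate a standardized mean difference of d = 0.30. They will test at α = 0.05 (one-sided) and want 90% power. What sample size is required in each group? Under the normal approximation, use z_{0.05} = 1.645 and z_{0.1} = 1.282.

For two independent groups with equal n: n = 2·((z_{α} + z_β) / d)².
z_{α} + z_β = 1.645 + 1.282 = 2.927.
n = 2 × (2.927 / 0.30)² = 2 × 9.757² = 2 × 95.19 = 190.4.
Round up to the next whole participant.

n = 191 per group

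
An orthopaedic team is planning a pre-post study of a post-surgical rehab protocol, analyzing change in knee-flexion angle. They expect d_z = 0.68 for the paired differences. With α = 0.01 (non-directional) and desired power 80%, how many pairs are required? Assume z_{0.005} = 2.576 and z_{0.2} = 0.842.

For a paired (one-sample on differences) test: n = ((z_{α/2} + z_β) / d)².
z_{α/2} + z_β = 2.576 + 0.842 = 3.418.
n = (3.418 / 0.68)² = 5.026² = 25.27.
Round up.

n = 26 pairs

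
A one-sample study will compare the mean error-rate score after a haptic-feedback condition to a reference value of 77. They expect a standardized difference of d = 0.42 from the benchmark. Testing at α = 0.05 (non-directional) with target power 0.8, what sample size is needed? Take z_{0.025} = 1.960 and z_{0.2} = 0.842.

n = 45

For a one-sample test: n = ((z_{α/2} + z_β) / d)².
z_{α/2} + z_β = 1.960 + 0.842 = 2.802.
n = (2.802 / 0.42)² = 6.671² = 44.51.
Round up.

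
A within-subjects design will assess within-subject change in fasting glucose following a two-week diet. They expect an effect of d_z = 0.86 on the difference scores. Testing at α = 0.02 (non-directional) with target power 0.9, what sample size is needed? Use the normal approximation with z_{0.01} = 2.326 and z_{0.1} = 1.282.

n = 18 pairs

For a paired (one-sample on differences) test: n = ((z_{α/2} + z_β) / d)².
z_{α/2} + z_β = 2.326 + 1.282 = 3.608.
n = (3.608 / 0.86)² = 4.195² = 17.60.
Round up.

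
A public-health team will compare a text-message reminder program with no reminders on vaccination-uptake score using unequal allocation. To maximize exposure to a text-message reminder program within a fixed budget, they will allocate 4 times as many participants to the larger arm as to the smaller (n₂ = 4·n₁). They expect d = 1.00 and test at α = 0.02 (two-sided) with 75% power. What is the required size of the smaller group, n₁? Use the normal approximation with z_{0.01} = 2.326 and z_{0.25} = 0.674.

With allocation ratio k = n₂/n₁ = 4, Var(x̄₁−x̄₂) = σ²(1/n₁ + 1/(k·n₁)) = σ²·(k+1)/(k·n₁).
So n₁ = (1 + 1/k)·((z_{α/2} + z_β)/d)² = 1.250 × (3.000/1.00)².
n₁ = 1.250 × 9.00 = 11.2.
Round up: n₁ = 12, giving n₂ = 4 × 12 = 48.

n₁ = 12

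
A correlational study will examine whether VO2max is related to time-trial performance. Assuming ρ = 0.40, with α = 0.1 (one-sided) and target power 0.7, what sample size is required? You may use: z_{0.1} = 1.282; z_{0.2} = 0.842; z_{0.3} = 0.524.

Fisher's z: C = ½·ln((1+r)/(1−r)) = ½·ln(2.3333) = 0.4236.
n = ((z_{α} + z_β)/C)² + 3.
(1.282 + 0.524) / 0.4236 = 1.806 / 0.4236 = 4.263.
n = 4.263² + 3 = 18.18 + 3 = 21.2.
Round up.

n = 22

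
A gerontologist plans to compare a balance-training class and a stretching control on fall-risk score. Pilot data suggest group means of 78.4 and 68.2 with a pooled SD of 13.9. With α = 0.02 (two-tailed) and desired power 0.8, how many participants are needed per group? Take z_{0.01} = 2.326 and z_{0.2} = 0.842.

n = 38 per group

Cohen's d = |M₁ − M₂| / SD_pooled = |78.4 − 68.2| / 13.9 = 10.2 / 13.9 = 0.734.
For two independent groups with equal n: n = 2·((z_{α/2} + z_β) / d)².
z_{α/2} + z_β = 2.326 + 0.842 = 3.168.
n = 2 × (3.168 / 0.734)² = 2 × 4.316² = 2 × 18.63 = 37.3.
Round up to the next whole participant.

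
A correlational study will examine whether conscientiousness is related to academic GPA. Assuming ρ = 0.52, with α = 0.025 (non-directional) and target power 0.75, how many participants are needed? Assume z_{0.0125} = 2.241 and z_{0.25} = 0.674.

n = 29

Fisher's z: C = ½·ln((1+r)/(1−r)) = ½·ln(3.1667) = 0.5763.
n = ((z_{α/2} + z_β)/C)² + 3.
(2.241 + 0.674) / 0.5763 = 2.915 / 0.5763 = 5.058.
n = 5.058² + 3 = 25.58 + 3 = 28.6.
Round up.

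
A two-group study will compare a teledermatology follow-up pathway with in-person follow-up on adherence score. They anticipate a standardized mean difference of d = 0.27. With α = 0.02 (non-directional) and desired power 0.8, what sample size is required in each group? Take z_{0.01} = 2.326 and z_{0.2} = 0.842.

n = 276 per group

For two independent groups with equal n: n = 2·((z_{α/2} + z_β) / d)².
z_{α/2} + z_β = 2.326 + 0.842 = 3.168.
n = 2 × (3.168 / 0.27)² = 2 × 11.733² = 2 × 137.67 = 275.3.
Round up to the next whole participant.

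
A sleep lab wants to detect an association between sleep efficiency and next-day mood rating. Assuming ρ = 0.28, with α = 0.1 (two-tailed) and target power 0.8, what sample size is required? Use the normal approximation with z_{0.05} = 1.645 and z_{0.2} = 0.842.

n = 78

Fisher's z: C = ½·ln((1+r)/(1−r)) = ½·ln(1.7778) = 0.2877.
n = ((z_{α/2} + z_β)/C)² + 3.
(1.645 + 0.842) / 0.2877 = 2.487 / 0.2877 = 8.644.
n = 8.644² + 3 = 74.73 + 3 = 77.7.
Round up.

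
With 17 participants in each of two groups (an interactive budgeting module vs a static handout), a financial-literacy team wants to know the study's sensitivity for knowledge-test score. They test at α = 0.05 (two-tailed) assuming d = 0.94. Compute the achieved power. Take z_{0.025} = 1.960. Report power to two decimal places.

power ≈ 0.78

For two equal groups, power = Φ(d·√(n/2) − z_{α/2}).
d·√(n/2) = 0.94 × √(17/2) = 0.94 × 2.915 = 2.741.
z_β = 2.741 − 1.960 = 0.781.
Power = Φ(0.781) = 0.782.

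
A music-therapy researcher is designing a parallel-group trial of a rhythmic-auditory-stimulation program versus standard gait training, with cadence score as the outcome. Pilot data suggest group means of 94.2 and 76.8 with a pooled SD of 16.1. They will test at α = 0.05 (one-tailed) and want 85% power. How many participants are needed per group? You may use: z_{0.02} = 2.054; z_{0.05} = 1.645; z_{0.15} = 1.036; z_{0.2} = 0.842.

n = 13 per group

Cohen's d = |M₁ − M₂| / SD_pooled = |94.2 − 76.8| / 16.1 = 17.4 / 16.1 = 1.081.
For two independent groups with equal n: n = 2·((z_{α} + z_β) / d)².
z_{α} + z_β = 1.645 + 1.036 = 2.681.
n = 2 × (2.681 / 1.081)² = 2 × 2.480² = 2 × 6.15 = 12.3.
Round up to the next whole participant.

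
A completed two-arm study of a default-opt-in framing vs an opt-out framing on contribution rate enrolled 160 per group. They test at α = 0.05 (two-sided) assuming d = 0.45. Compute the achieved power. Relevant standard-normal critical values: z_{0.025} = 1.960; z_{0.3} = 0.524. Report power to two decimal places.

For two equal groups, power = Φ(d·√(n/2) − z_{α/2}).
d·√(n/2) = 0.45 × √(160/2) = 0.45 × 8.944 = 4.025.
z_β = 4.025 − 1.960 = 2.065.
Power = Φ(2.065) = 0.981.

power ≈ 0.98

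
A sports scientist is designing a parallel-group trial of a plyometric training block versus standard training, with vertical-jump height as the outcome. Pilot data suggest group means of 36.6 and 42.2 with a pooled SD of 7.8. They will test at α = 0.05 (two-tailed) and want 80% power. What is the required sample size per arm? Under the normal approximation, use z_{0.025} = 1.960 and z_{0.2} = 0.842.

Cohen's d = |M₁ − M₂| / SD_pooled = |36.6 − 42.2| / 7.8 = 5.6 / 7.8 = 0.718.
For two independent groups with equal n: n = 2·((z_{α/2} + z_β) / d)².
z_{α/2} + z_β = 1.960 + 0.842 = 2.802.
n = 2 × (2.802 / 0.718)² = 2 × 3.903² = 2 × 15.23 = 30.5.
Round up to the next whole participant.

n = 31 per group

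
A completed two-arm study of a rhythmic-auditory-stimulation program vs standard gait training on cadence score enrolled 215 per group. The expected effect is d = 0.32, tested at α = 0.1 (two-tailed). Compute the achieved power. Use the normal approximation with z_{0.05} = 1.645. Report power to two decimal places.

power ≈ 0.95

For two equal groups, power = Φ(d·√(n/2) − z_{α/2}).
d·√(n/2) = 0.32 × √(215/2) = 0.32 × 10.368 = 3.318.
z_β = 3.318 − 1.645 = 1.673.
Power = Φ(1.673) = 0.953.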